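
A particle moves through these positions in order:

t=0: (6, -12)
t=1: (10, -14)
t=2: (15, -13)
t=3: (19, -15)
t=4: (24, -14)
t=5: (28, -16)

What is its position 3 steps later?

(42, -16)

Step-to-step displacements: (+4, -2), (+5, +1), (+4, -2), (+5, +1), (+4, -2) — a repeating cycle of length 2.
step 6: apply (+5, +1) → (33, -15)
step 7: apply (+4, -2) → (37, -17)
step 8: apply (+5, +1) → (42, -16)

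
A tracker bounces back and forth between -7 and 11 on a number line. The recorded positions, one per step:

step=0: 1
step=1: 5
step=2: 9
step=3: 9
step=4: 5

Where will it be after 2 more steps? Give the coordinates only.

The value reflects between -7 and 11, moving 4 per step.
  step 5: 5 → 1
  step 6: 1 → -3

-3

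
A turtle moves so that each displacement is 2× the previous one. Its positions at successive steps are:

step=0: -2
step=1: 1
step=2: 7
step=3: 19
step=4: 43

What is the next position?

91

Consecutive displacements +3, +6, +12, +24 scale by a factor of 2 each step.
step 5: 43 + 48 → 91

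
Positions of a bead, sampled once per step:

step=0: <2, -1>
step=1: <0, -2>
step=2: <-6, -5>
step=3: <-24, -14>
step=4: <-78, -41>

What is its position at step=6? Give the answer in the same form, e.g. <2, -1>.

Step-to-step displacements: <-2, -1>, <-6, -3>, <-18, -9>, <-54, -27>; each is 3× the previous.
step 5: <-78, -41> + <-162, -81> → <-240, -122>
step 6: <-240, -122> + <-486, -243> → <-726, -365>

<-726, -365>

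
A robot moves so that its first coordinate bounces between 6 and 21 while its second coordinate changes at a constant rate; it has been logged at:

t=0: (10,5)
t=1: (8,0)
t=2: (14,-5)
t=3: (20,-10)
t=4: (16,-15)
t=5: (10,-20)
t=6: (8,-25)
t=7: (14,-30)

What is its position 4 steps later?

The first coordinate reflects between 6 and 21, moving 6 per step.
  step 8: 14 → 20
  step 9: 20 → 16
  step 10: 16 → 10
  step 11: 10 → 8
The second coordinate changes by -5 each step: at step 11 it is -50.

(8,-50)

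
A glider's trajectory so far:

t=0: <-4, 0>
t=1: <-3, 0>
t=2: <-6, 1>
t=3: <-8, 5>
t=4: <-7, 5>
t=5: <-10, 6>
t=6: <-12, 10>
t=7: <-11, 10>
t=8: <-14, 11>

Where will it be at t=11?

Differencing gives <+1, +0>, <-3, +1>, <-2, +4>, <+1, +0>, <-3, +1>, <-2, +4>, <+1, +0>, <-3, +1>. This is the pattern <+1, +0>, <-3, +1>, <-2, +4> repeated.
step 9: apply <-2, +4> → <-16, 15>
step 10: apply <+1, +0> → <-15, 15>
step 11: apply <-3, +1> → <-18, 16>

<-18, 16>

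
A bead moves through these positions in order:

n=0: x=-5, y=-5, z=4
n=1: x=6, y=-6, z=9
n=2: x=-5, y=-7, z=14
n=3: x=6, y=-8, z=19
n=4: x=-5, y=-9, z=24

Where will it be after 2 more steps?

x=-5, y=-11, z=34

The x coordinate repeats the cycle [-5, 6] with period 2; step 6 mod 2 = 0, giving -5.
The y coordinate changes by -1 each step, so at step 6 it is -5 + 6·(-1) = -11.
The z coordinate changes by +5 each step, so at step 6 it is 4 + 6·(5) = 34.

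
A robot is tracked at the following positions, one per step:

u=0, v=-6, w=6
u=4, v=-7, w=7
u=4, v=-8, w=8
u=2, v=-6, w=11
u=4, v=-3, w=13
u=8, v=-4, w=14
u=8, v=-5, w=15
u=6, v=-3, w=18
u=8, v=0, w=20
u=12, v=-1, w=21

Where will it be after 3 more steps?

u=12, v=3, w=27

Differencing gives (+4,-1,+1), (+0,-1,+1), (-2,+2,+3), (+2,+3,+2), (+4,-1,+1), (+0,-1,+1), (-2,+2,+3), (+2,+3,+2), (+4,-1,+1). This is the pattern (+4,-1,+1), (+0,-1,+1), (-2,+2,+3), (+2,+3,+2) repeated.
step 10: apply (+0,-1,+1) → u=12, v=-2, w=22
step 11: apply (-2,+2,+3) → u=10, v=0, w=25
step 12: apply (+2,+3,+2) → u=12, v=3, w=27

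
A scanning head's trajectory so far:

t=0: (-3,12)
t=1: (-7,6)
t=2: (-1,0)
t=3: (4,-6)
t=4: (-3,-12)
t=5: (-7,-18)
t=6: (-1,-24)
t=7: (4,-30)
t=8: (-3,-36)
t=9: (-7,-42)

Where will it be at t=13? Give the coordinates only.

(-7,-66)

First: cycles through -3, -7, -1, 4 every 4 steps. Step 13 lands at position 1 of the cycle → -7.
Second: linear, -6 per step → -66 at step 13.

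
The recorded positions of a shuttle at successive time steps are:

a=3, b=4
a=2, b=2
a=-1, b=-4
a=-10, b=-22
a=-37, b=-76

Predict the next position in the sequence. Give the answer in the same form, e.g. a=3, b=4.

a=-118, b=-238

The jumps are (-1, -2), (-3, -6), (-9, -18), (-27, -54) — a geometric progression with ratio 3.
step 5: a=-37, b=-76 + (-81, -162) → a=-118, b=-238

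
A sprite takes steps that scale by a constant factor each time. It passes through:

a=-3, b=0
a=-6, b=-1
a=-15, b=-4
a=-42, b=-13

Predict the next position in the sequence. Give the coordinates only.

The jumps are (-3, -1), (-9, -3), (-27, -9) — a geometric progression with ratio 3.
step 4: a=-42, b=-13 + (-81, -27) → a=-123, b=-40

a=-123, b=-40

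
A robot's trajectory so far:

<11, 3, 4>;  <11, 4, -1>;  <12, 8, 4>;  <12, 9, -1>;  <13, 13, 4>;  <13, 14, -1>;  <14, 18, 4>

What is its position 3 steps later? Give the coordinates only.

The moves between consecutive positions are <+0, +1, -5>, <+1, +4, +5>, <+0, +1, -5>, <+1, +4, +5>, <+0, +1, -5>, <+1, +4, +5>; they repeat the 2-cycle [<+0, +1, -5>, <+1, +4, +5>].
step 7: apply <+0, +1, -5> → <14, 19, -1>
step 8: apply <+1, +4, +5> → <15, 23, 4>
step 9: apply <+0, +1, -5> → <15, 24, -1>

<15, 24, -1>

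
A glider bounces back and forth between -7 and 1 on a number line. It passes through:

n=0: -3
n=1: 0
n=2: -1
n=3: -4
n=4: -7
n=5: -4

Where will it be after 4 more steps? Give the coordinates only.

-6

The value travels 3 per step and bounces off the walls at -7 and 1.
  step 6: -4 → -1
  step 7: -1 → 0
  step 8: 0 → -3
  step 9: -3 → -6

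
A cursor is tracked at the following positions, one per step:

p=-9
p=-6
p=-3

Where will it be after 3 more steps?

Constant displacement of +3 per step.
step 3: -3 + 3 → p=0
step 4: 0 + 3 → p=3
step 5: 3 + 3 → p=6

p=6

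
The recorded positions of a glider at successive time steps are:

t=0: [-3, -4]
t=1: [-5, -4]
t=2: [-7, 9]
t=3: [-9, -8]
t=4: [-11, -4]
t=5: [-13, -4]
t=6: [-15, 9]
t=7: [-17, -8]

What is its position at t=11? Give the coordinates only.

First: linear, -2 per step → -25 at step 11.
Second: cycles through -4, -4, 9, -8 every 4 steps. Step 11 lands at position 3 of the cycle → -8.

[-25, -8]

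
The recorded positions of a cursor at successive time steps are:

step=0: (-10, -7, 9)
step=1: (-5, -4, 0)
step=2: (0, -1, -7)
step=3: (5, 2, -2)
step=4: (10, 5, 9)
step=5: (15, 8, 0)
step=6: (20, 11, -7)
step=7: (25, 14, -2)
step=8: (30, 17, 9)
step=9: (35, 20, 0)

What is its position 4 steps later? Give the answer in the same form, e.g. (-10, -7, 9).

The first coordinate changes by +5 each step, so at step 13 it is -10 + 13·(5) = 55.
The second coordinate changes by +3 each step, so at step 13 it is -7 + 13·(3) = 32.
The third coordinate repeats the cycle [9, 0, -7, -2] with period 4; step 13 mod 4 = 1, giving 0.

(55, 32, 0)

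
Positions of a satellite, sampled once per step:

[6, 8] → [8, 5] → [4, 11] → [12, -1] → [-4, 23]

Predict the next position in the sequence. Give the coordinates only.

[28, -25]

Consecutive displacements [+2, -3], [-4, +6], [+8, -12], [-16, +24] scale by a factor of -2 each step.
step 5: [-4, 23] + [+32, -48] → [28, -25]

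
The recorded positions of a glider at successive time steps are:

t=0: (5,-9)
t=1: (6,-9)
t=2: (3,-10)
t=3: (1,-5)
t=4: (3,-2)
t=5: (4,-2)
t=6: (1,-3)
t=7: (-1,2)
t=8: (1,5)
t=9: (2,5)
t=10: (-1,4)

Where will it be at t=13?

(0,12)

Differencing gives (+1,+0), (-3,-1), (-2,+5), (+2,+3), (+1,+0), (-3,-1), (-2,+5), (+2,+3), (+1,+0), (-3,-1). This is the pattern (+1,+0), (-3,-1), (-2,+5), (+2,+3) repeated.
step 11: apply (-2,+5) → (-3,9)
step 12: apply (+2,+3) → (-1,12)
step 13: apply (+1,+0) → (0,12)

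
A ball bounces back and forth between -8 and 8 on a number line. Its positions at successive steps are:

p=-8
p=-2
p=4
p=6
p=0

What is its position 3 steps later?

The value travels 6 per step and bounces off the walls at -8 and 8.
  step 5: 0 → -6
  step 6: -6 → -4
  step 7: -4 → 2

p=2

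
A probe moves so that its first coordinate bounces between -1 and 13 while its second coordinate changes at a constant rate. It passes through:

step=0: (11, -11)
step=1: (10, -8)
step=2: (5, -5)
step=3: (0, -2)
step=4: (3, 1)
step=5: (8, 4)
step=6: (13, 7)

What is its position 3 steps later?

The first coordinate travels 5 per step and bounces off the walls at -1 and 13.
  step 7: 13 → 8
  step 8: 8 → 3
  step 9: 3 → 0
The second coordinate changes by +3 each step: at step 9 it is 16.

(0, 16)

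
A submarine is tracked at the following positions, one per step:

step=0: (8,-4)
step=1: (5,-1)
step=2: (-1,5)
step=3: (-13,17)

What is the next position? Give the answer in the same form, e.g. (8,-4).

The jumps are (-3,+3), (-6,+6), (-12,+12) — a geometric progression with ratio 2.
step 4: (-13,17) + (-24,+24) → (-37,41)

(-37,41)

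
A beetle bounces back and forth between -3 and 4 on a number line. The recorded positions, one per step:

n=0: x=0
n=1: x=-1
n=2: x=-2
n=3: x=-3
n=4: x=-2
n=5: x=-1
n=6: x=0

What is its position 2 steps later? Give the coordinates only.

x=2

The value reflects between -3 and 4, moving 1 per step.
  step 7: 0 → 1
  step 8: 1 → 2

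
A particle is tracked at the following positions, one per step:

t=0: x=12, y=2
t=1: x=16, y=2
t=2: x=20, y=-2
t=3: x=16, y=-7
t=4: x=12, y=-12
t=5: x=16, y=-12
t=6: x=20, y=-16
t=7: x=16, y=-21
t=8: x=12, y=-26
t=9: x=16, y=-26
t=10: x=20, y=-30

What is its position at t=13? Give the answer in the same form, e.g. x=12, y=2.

x=16, y=-40

Step-to-step displacements: (+4, +0), (+4, -4), (-4, -5), (-4, -5), (+4, +0), (+4, -4), (-4, -5), (-4, -5), (+4, +0), (+4, -4) — a repeating cycle of length 4.
step 11: apply (-4, -5) → x=16, y=-35
step 12: apply (-4, -5) → x=12, y=-40
step 13: apply (+4, +0) → x=16, y=-40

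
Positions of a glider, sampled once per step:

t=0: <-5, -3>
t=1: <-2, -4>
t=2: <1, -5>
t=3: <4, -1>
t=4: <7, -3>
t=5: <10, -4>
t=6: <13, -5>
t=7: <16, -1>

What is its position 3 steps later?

<25, -5>

First: linear, +3 per step → 25 at step 10.
Second: cycles through -3, -4, -5, -1 every 4 steps. Step 10 lands at position 2 of the cycle → -5.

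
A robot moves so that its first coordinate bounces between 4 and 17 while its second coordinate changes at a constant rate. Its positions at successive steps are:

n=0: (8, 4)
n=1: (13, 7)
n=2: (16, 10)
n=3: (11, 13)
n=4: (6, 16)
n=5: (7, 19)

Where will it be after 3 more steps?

(12, 28)

The first coordinate travels 5 per step and bounces off the walls at 4 and 17.
  step 6: 7 → 12
  step 7: 12 → 17
  step 8: 17 → 12
The second coordinate changes by +3 each step: at step 8 it is 28.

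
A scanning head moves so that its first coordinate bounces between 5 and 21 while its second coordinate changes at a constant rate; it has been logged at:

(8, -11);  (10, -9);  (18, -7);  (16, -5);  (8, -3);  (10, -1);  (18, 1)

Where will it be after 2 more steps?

(8, 5)

The first coordinate travels 8 per step and bounces off the walls at 5 and 21.
  step 7: 18 → 16
  step 8: 16 → 8
The second coordinate changes by +2 each step: at step 8 it is 5.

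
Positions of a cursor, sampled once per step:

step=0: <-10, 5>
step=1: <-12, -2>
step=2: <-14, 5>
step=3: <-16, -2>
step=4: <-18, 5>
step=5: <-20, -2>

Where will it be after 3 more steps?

<-26, 5>

The first coordinate changes by -2 each step, so at step 8 it is -10 + 8·(-2) = -26.
The second coordinate repeats the cycle [5, -2] with period 2; step 8 mod 2 = 0, giving 5.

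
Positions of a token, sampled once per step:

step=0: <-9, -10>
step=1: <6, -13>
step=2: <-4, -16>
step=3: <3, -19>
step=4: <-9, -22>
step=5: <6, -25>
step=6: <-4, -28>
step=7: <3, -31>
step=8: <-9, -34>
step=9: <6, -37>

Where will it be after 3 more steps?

The first coordinate repeats the cycle [-9, 6, -4, 3] with period 4; step 12 mod 4 = 0, giving -9.
The second coordinate changes by -3 each step, so at step 12 it is -10 + 12·(-3) = -46.

<-9, -46>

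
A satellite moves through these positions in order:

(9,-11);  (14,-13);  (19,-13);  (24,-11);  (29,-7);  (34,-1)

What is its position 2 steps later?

Taking differences between consecutive positions: (+5,-2), (+5,+0), (+5,+2), (+5,+4), (+5,+6). These grow by (+0,+2) each step.
step 6: (34,-1) + (+5,+8) → (39,7)
step 7: (39,7) + (+5,+10) → (44,17)

(44,17)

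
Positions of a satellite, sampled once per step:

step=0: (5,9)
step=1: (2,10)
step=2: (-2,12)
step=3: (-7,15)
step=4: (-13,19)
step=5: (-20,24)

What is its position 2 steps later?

(-37,37)

First differences are (-3,+1), (-4,+2), (-5,+3), (-6,+4), (-7,+5); their common second difference is (-1,+1) (constant acceleration).
step 6: (-20,24) + (-8,+6) → (-28,30)
step 7: (-28,30) + (-9,+7) → (-37,37)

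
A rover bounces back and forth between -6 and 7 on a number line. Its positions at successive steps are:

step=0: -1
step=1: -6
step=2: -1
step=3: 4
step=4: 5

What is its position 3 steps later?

-2

The value travels 5 per step and bounces off the walls at -6 and 7.
  step 5: 5 → 0
  step 6: 0 → -5
  step 7: -5 → -2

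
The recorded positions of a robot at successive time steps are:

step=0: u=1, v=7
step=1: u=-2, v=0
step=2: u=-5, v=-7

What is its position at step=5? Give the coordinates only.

Constant displacement of (-3,-7) per step.
step 3: u=-5, v=-7 + (-3,-7) → u=-8, v=-14
step 4: u=-8, v=-14 + (-3,-7) → u=-11, v=-21
step 5: u=-11, v=-21 + (-3,-7) → u=-14, v=-28

u=-14, v=-28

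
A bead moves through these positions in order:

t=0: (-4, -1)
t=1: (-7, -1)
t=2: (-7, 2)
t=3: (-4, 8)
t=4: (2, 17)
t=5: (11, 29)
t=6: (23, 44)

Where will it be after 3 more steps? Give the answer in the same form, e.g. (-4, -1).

Successive displacements: (-3, +0), (+0, +3), (+3, +6), (+6, +9), (+9, +12), (+12, +15) — each changes by (+3, +3).
step 7: (23, 44) + (+15, +18) → (38, 62)
step 8: (38, 62) + (+18, +21) → (56, 83)
step 9: (56, 83) + (+21, +24) → (77, 107)

(77, 107)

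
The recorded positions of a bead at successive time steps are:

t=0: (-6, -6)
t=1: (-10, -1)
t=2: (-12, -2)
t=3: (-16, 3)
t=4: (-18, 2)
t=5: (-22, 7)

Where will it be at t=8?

The moves between consecutive positions are (-4, +5), (-2, -1), (-4, +5), (-2, -1), (-4, +5); they repeat the 2-cycle [(-4, +5), (-2, -1)].
step 6: apply (-2, -1) → (-24, 6)
step 7: apply (-4, +5) → (-28, 11)
step 8: apply (-2, -1) → (-30, 10)

(-30, 10)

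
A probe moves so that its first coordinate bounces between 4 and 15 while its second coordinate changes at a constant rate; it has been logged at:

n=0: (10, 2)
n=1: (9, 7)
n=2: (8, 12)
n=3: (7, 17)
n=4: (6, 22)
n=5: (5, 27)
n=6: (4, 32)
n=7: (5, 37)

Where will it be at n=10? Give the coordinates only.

The first coordinate reflects between 4 and 15, moving 1 per step.
  step 8: 5 → 6
  step 9: 6 → 7
  step 10: 7 → 8
The second coordinate changes by +5 each step: at step 10 it is 52.

(8, 52)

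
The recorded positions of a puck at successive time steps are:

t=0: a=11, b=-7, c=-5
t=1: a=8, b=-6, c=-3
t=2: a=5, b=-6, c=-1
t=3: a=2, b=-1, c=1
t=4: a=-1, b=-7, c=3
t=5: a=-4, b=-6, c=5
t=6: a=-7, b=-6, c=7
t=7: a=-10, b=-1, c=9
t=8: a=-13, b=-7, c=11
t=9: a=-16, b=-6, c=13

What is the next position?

A: linear, -3 per step → -19 at step 10.
B: cycles through -7, -6, -6, -1 every 4 steps. Step 10 lands at position 2 of the cycle → -6.
C: linear, +2 per step → 15 at step 10.

a=-19, b=-6, c=15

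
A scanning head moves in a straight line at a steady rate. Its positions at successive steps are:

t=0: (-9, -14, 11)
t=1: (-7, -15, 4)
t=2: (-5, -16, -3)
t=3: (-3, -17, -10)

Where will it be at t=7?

Each step adds (+2, -1, -7) to the position.
step 4: (-3, -17, -10) + (+2, -1, -7) → (-1, -18, -17)
step 5: (-1, -18, -17) + (+2, -1, -7) → (1, -19, -24)
step 6: (1, -19, -24) + (+2, -1, -7) → (3, -20, -31)
step 7: (3, -20, -31) + (+2, -1, -7) → (5, -21, -38)

(5, -21, -38)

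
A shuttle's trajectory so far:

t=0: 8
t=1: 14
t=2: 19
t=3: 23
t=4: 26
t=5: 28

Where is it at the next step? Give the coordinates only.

First differences are +6, +5, +4, +3, +2; their common second difference is -1 (constant acceleration).
step 6: 28 + 1 → 29

29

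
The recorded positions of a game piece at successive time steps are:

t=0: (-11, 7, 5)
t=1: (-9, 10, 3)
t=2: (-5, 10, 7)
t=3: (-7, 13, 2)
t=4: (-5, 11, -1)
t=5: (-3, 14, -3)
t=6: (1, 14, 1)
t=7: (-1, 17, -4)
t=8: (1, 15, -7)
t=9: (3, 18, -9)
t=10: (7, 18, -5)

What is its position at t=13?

(9, 22, -15)

The moves between consecutive positions are (+2, +3, -2), (+4, +0, +4), (-2, +3, -5), (+2, -2, -3), (+2, +3, -2), (+4, +0, +4), (-2, +3, -5), (+2, -2, -3), (+2, +3, -2), (+4, +0, +4); they repeat the 4-cycle [(+2, +3, -2), (+4, +0, +4), (-2, +3, -5), (+2, -2, -3)].
step 11: apply (-2, +3, -5) → (5, 21, -10)
step 12: apply (+2, -2, -3) → (7, 19, -13)
step 13: apply (+2, +3, -2) → (9, 22, -15)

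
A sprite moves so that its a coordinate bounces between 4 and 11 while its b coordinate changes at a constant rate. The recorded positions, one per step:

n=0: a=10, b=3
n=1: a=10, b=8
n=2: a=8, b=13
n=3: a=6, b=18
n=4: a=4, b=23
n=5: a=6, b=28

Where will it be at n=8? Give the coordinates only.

a=10, b=43

The a coordinate reflects between 4 and 11, moving 2 per step.
  step 6: 6 → 8
  step 7: 8 → 10
  step 8: 10 → 10
The b coordinate changes by +5 each step: at step 8 it is 43.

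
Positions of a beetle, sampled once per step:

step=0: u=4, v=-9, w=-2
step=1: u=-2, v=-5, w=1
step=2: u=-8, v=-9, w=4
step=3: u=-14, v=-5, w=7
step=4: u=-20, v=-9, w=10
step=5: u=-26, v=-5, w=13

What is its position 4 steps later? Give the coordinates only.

u=-50, v=-5, w=25

U: linear, -6 per step → -50 at step 9.
V: cycles through -9, -5 every 2 steps. Step 9 lands at position 1 of the cycle → -5.
W: linear, +3 per step → 25 at step 9.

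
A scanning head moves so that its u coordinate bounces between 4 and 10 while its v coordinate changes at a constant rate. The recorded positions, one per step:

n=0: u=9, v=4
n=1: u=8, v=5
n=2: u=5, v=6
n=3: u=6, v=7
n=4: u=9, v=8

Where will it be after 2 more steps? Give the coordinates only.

The u coordinate reflects between 4 and 10, moving 3 per step.
  step 5: 9 → 8
  step 6: 8 → 5
The v coordinate changes by +1 each step: at step 6 it is 10.

u=5, v=10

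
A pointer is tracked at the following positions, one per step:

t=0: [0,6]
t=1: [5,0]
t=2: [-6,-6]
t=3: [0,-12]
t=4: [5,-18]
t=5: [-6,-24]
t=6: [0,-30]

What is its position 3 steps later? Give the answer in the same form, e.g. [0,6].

[0,-48]

The first coordinate repeats the cycle [0, 5, -6] with period 3; step 9 mod 3 = 0, giving 0.
The second coordinate changes by -6 each step, so at step 9 it is 6 + 9·(-6) = -48.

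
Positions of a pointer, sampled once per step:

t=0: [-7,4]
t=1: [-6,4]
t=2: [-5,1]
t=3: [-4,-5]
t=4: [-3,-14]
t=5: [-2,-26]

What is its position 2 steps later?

First differences are [+1,+0], [+1,-3], [+1,-6], [+1,-9], [+1,-12]; their common second difference is [+0,-3] (constant acceleration).
step 6: [-2,-26] + [+1,-15] → [-1,-41]
step 7: [-1,-41] + [+1,-18] → [0,-59]

[0,-59]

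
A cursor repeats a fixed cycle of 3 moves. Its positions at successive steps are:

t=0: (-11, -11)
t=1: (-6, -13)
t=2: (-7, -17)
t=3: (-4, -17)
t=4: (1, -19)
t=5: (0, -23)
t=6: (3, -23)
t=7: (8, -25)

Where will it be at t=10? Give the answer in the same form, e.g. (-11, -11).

Step-to-step displacements: (+5, -2), (-1, -4), (+3, +0), (+5, -2), (-1, -4), (+3, +0), (+5, -2) — a repeating cycle of length 3.
step 8: apply (-1, -4) → (7, -29)
step 9: apply (+3, +0) → (10, -29)
step 10: apply (+5, -2) → (15, -31)

(15, -31)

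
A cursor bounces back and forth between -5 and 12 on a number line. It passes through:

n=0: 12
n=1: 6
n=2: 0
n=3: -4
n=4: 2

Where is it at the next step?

8

The value reflects between -5 and 12, moving 6 per step.
  step 5: 2 → 8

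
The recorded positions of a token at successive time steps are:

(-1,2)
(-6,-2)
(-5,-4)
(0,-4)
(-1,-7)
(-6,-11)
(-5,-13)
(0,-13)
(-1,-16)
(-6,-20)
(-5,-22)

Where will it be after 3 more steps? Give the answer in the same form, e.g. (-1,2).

Step-to-step displacements: (-5,-4), (+1,-2), (+5,+0), (-1,-3), (-5,-4), (+1,-2), (+5,+0), (-1,-3), (-5,-4), (+1,-2) — a repeating cycle of length 4.
step 11: apply (+5,+0) → (0,-22)
step 12: apply (-1,-3) → (-1,-25)
step 13: apply (-5,-4) → (-6,-29)

(-6,-29)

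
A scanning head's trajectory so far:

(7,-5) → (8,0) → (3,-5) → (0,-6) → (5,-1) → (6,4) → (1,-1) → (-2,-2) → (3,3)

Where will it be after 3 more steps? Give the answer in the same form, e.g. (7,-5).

Differencing gives (+1,+5), (-5,-5), (-3,-1), (+5,+5), (+1,+5), (-5,-5), (-3,-1), (+5,+5). This is the pattern (+1,+5), (-5,-5), (-3,-1), (+5,+5) repeated.
step 9: apply (+1,+5) → (4,8)
step 10: apply (-5,-5) → (-1,3)
step 11: apply (-3,-1) → (-4,2)

(-4,2)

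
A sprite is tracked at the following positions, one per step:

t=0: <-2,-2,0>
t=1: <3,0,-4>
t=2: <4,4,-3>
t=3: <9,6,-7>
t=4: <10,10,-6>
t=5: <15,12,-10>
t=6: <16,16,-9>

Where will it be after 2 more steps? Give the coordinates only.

<22,22,-12>

The moves between consecutive positions are <+5,+2,-4>, <+1,+4,+1>, <+5,+2,-4>, <+1,+4,+1>, <+5,+2,-4>, <+1,+4,+1>; they repeat the 2-cycle [<+5,+2,-4>, <+1,+4,+1>].
step 7: apply <+5,+2,-4> → <21,18,-13>
step 8: apply <+1,+4,+1> → <22,22,-12>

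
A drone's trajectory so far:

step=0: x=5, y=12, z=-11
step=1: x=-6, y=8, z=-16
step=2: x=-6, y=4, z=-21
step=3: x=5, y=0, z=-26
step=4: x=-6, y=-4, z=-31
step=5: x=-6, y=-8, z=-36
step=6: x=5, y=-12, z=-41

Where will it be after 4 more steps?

x=-6, y=-28, z=-61

X: cycles through 5, -6, -6 every 3 steps. Step 10 lands at position 1 of the cycle → -6.
Y: linear, -4 per step → -28 at step 10.
Z: linear, -5 per step → -61 at step 10.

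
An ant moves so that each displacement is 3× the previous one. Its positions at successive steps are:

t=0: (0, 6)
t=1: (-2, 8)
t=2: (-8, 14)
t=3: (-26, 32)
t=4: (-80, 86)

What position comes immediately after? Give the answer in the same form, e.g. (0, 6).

(-242, 248)

Consecutive displacements (-2, +2), (-6, +6), (-18, +18), (-54, +54) scale by a factor of 3 each step.
step 5: (-80, 86) + (-162, +162) → (-242, 248)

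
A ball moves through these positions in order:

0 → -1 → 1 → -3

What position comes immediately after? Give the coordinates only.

The jumps are -1, +2, -4 — a geometric progression with ratio -2.
step 4: -3 + 8 → 5

5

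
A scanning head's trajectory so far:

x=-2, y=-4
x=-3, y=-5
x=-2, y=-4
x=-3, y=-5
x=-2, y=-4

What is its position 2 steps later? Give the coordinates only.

x=-2, y=-4

The jumps are (-1,-1), (+1,+1), (-1,-1), (+1,+1) — a geometric progression with ratio -1.
step 5: x=-2, y=-4 + (-1,-1) → x=-3, y=-5
step 6: x=-3, y=-5 + (+1,+1) → x=-2, y=-4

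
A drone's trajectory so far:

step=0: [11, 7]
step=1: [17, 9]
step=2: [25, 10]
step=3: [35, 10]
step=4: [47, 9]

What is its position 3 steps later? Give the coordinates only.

[95, 0]

Successive displacements: [+6, +2], [+8, +1], [+10, +0], [+12, -1] — each changes by [+2, -1].
step 5: [47, 9] + [+14, -2] → [61, 7]
step 6: [61, 7] + [+16, -3] → [77, 4]
step 7: [77, 4] + [+18, -4] → [95, 0]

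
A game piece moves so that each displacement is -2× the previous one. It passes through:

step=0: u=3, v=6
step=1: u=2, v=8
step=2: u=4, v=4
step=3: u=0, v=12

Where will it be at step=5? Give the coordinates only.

Step-to-step displacements: (-1, +2), (+2, -4), (-4, +8); each is -2× the previous.
step 4: u=0, v=12 + (+8, -16) → u=8, v=-4
step 5: u=8, v=-4 + (-16, +32) → u=-8, v=28

u=-8, v=28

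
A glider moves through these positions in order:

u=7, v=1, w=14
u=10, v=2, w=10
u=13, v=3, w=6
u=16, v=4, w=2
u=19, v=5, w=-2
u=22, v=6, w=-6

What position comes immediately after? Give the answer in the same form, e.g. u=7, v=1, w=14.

u=25, v=7, w=-10

The position changes by (+3,+1,-4) every step.
step 6: u=22, v=6, w=-6 + (+3,+1,-4) → u=25, v=7, w=-10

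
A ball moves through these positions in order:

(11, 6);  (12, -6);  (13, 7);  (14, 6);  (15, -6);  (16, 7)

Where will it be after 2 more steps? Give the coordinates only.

The first coordinate changes by +1 each step, so at step 7 it is 11 + 7·(1) = 18.
The second coordinate repeats the cycle [6, -6, 7] with period 3; step 7 mod 3 = 1, giving -6.

(18, -6)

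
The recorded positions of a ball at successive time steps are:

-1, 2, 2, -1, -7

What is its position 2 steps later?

First differences are +3, +0, -3, -6; their common second difference is -3 (constant acceleration).
step 5: -7 − 9 → -16
step 6: -16 − 12 → -28

-28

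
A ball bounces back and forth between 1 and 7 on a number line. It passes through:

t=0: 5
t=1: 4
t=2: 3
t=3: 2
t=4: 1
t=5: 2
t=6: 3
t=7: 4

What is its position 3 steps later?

7

The value travels 1 per step and bounces off the walls at 1 and 7.
  step 8: 4 → 5
  step 9: 5 → 6
  step 10: 6 → 7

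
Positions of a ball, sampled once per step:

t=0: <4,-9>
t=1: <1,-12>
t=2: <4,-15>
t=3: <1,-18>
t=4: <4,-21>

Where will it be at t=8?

The first coordinate repeats the cycle [4, 1] with period 2; step 8 mod 2 = 0, giving 4.
The second coordinate changes by -3 each step, so at step 8 it is -9 + 8·(-3) = -33.

<4,-33>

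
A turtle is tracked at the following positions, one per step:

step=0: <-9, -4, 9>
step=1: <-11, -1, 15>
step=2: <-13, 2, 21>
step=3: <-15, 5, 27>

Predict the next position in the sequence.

Constant displacement of <-2, +3, +6> per step.
step 4: <-15, 5, 27> + <-2, +3, +6> → <-17, 8, 33>

<-17, 8, 33>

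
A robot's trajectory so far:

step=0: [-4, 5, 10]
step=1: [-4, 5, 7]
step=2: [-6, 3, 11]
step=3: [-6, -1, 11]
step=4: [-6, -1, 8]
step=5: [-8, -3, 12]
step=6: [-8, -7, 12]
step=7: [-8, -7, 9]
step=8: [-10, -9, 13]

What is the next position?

[-10, -13, 13]

Step-to-step displacements: [+0, +0, -3], [-2, -2, +4], [+0, -4, +0], [+0, +0, -3], [-2, -2, +4], [+0, -4, +0], [+0, +0, -3], [-2, -2, +4] — a repeating cycle of length 3.
step 9: apply [+0, -4, +0] → [-10, -13, 13]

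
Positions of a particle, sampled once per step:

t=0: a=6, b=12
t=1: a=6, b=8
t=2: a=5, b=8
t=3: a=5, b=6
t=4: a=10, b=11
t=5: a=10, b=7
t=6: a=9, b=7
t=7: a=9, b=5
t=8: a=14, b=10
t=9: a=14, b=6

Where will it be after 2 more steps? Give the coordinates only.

The moves between consecutive positions are (+0, -4), (-1, +0), (+0, -2), (+5, +5), (+0, -4), (-1, +0), (+0, -2), (+5, +5), (+0, -4); they repeat the 4-cycle [(+0, -4), (-1, +0), (+0, -2), (+5, +5)].
step 10: apply (-1, +0) → a=13, b=6
step 11: apply (+0, -2) → a=13, b=4

a=13, b=4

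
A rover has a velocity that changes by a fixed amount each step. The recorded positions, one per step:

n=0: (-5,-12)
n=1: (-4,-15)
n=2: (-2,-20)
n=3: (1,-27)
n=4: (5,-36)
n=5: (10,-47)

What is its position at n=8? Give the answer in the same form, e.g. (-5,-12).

Taking differences between consecutive positions: (+1,-3), (+2,-5), (+3,-7), (+4,-9), (+5,-11). These grow by (+1,-2) each step.
step 6: (10,-47) + (+6,-13) → (16,-60)
step 7: (16,-60) + (+7,-15) → (23,-75)
step 8: (23,-75) + (+8,-17) → (31,-92)

(31,-92)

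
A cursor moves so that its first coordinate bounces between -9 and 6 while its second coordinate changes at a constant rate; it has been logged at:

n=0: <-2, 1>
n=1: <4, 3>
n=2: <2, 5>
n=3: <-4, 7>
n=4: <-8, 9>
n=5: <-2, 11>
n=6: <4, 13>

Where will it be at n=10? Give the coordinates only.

The first coordinate reflects between -9 and 6, moving 6 per step.
  step 7: 4 → 2
  step 8: 2 → -4
  step 9: -4 → -8
  step 10: -8 → -2
The second coordinate changes by +2 each step: at step 10 it is 21.

<-2, 21>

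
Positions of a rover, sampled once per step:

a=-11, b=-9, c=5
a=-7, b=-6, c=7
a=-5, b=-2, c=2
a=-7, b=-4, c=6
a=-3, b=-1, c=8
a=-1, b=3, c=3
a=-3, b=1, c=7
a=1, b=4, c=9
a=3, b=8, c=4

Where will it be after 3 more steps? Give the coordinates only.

a=7, b=13, c=5

Differencing gives (+4, +3, +2), (+2, +4, -5), (-2, -2, +4), (+4, +3, +2), (+2, +4, -5), (-2, -2, +4), (+4, +3, +2), (+2, +4, -5). This is the pattern (+4, +3, +2), (+2, +4, -5), (-2, -2, +4) repeated.
step 9: apply (-2, -2, +4) → a=1, b=6, c=8
step 10: apply (+4, +3, +2) → a=5, b=9, c=10
step 11: apply (+2, +4, -5) → a=7, b=13, c=5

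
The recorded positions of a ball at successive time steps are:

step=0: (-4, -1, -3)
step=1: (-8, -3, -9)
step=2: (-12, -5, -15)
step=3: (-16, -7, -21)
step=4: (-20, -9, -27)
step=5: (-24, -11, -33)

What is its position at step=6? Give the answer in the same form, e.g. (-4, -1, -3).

(-28, -13, -39)

Constant displacement of (-4, -2, -6) per step.
step 6: (-24, -11, -33) + (-4, -2, -6) → (-28, -13, -39)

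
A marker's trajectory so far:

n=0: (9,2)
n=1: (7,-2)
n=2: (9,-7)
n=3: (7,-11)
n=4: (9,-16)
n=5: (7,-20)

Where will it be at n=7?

(7,-29)

Differencing gives (-2,-4), (+2,-5), (-2,-4), (+2,-5), (-2,-4). This is the pattern (-2,-4), (+2,-5) repeated.
step 6: apply (+2,-5) → (9,-25)
step 7: apply (-2,-4) → (7,-29)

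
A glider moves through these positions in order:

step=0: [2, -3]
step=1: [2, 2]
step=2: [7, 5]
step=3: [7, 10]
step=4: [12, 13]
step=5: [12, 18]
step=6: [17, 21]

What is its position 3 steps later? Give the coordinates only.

[22, 34]

Step-to-step displacements: [+0, +5], [+5, +3], [+0, +5], [+5, +3], [+0, +5], [+5, +3] — a repeating cycle of length 2.
step 7: apply [+0, +5] → [17, 26]
step 8: apply [+5, +3] → [22, 29]
step 9: apply [+0, +5] → [22, 34]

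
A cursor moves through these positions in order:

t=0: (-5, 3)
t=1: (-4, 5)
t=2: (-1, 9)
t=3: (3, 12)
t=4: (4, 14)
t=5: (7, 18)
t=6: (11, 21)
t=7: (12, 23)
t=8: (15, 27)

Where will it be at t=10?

(20, 32)

Differencing gives (+1, +2), (+3, +4), (+4, +3), (+1, +2), (+3, +4), (+4, +3), (+1, +2), (+3, +4). This is the pattern (+1, +2), (+3, +4), (+4, +3) repeated.
step 9: apply (+4, +3) → (19, 30)
step 10: apply (+1, +2) → (20, 32)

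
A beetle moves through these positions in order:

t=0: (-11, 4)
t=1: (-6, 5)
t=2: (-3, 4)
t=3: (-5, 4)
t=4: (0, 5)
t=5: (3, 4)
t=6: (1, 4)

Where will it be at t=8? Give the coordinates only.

(9, 4)

Differencing gives (+5, +1), (+3, -1), (-2, +0), (+5, +1), (+3, -1), (-2, +0). This is the pattern (+5, +1), (+3, -1), (-2, +0) repeated.
step 7: apply (+5, +1) → (6, 5)
step 8: apply (+3, -1) → (9, 4)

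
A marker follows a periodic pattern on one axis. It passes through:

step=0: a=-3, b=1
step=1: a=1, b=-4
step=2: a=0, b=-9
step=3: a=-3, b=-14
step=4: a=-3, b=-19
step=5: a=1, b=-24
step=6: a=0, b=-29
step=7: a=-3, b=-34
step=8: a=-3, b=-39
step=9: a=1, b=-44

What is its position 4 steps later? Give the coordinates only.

a=1, b=-64

The a coordinate repeats the cycle [-3, 1, 0, -3] with period 4; step 13 mod 4 = 1, giving 1.
The b coordinate changes by -5 each step, so at step 13 it is 1 + 13·(-5) = -64.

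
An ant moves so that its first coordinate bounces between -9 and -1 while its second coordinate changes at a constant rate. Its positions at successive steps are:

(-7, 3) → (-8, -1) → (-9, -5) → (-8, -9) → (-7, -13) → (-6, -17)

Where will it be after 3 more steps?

The first coordinate reflects between -9 and -1, moving 1 per step.
  step 6: -6 → -5
  step 7: -5 → -4
  step 8: -4 → -3
The second coordinate changes by -4 each step: at step 8 it is -29.

(-3, -29)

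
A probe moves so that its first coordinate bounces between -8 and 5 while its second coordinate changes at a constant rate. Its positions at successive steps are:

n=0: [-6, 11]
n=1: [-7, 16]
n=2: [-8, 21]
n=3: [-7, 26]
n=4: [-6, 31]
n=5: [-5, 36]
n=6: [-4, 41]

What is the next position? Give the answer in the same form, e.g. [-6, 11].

[-3, 46]

The first coordinate reflects between -8 and 5, moving 1 per step.
  step 7: -4 → -3
The second coordinate changes by +5 each step: at step 7 it is 46.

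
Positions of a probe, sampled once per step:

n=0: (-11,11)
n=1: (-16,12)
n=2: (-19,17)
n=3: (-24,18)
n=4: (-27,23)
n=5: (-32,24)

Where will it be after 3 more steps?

Differencing gives (-5,+1), (-3,+5), (-5,+1), (-3,+5), (-5,+1). This is the pattern (-5,+1), (-3,+5) repeated.
step 6: apply (-3,+5) → (-35,29)
step 7: apply (-5,+1) → (-40,30)
step 8: apply (-3,+5) → (-43,35)

(-43,35)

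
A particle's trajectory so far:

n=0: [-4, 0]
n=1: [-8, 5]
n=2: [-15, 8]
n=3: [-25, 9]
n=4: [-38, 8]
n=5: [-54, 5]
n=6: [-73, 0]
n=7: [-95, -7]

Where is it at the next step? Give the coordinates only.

[-120, -16]

First differences are [-4, +5], [-7, +3], [-10, +1], [-13, -1], [-16, -3], [-19, -5], [-22, -7]; their common second difference is [-3, -2] (constant acceleration).
step 8: [-95, -7] + [-25, -9] → [-120, -16]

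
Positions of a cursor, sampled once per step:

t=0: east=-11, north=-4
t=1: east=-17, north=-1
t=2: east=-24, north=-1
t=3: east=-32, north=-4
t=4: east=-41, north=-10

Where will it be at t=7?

east=-74, north=-46

Taking differences between consecutive positions: (-6,+3), (-7,+0), (-8,-3), (-9,-6). These grow by (-1,-3) each step.
step 5: east=-41, north=-10 + (-10,-9) → east=-51, north=-19
step 6: east=-51, north=-19 + (-11,-12) → east=-62, north=-31
step 7: east=-62, north=-31 + (-12,-15) → east=-74, north=-46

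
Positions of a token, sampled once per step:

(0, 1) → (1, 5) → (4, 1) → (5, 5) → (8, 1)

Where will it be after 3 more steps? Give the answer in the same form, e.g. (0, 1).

(13, 5)

Step-to-step displacements: (+1, +4), (+3, -4), (+1, +4), (+3, -4) — a repeating cycle of length 2.
step 5: apply (+1, +4) → (9, 5)
step 6: apply (+3, -4) → (12, 1)
step 7: apply (+1, +4) → (13, 5)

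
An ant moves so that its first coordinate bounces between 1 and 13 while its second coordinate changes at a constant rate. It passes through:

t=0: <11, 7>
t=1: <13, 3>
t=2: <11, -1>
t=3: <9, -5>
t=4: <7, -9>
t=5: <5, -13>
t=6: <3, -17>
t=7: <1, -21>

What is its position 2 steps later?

The first coordinate reflects between 1 and 13, moving 2 per step.
  step 8: 1 → 3
  step 9: 3 → 5
The second coordinate changes by -4 each step: at step 9 it is -29.

<5, -29>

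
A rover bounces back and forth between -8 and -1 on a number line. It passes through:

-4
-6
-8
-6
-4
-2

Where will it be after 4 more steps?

The value reflects between -8 and -1, moving 2 per step.
  step 6: -2 → -2
  step 7: -2 → -4
  step 8: -4 → -6
  step 9: -6 → -8

-8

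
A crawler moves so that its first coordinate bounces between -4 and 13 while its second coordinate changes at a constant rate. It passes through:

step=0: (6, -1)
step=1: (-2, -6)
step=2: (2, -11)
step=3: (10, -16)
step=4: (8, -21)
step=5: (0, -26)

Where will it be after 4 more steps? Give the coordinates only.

(2, -46)

The first coordinate reflects between -4 and 13, moving 8 per step.
  step 6: 0 → 0
  step 7: 0 → 8
  step 8: 8 → 10
  step 9: 10 → 2
The second coordinate changes by -5 each step: at step 9 it is -46.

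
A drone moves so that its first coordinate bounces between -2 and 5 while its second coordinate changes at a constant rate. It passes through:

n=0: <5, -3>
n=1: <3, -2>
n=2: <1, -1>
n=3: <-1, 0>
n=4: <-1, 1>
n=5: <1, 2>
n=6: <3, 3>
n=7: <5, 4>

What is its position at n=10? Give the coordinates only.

<-1, 7>

The first coordinate reflects between -2 and 5, moving 2 per step.
  step 8: 5 → 3
  step 9: 3 → 1
  step 10: 1 → -1
The second coordinate changes by +1 each step: at step 10 it is 7.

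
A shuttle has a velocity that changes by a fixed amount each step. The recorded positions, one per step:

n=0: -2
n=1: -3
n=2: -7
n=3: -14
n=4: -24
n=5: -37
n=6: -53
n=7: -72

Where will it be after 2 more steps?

Taking differences between consecutive positions: -1, -4, -7, -10, -13, -16, -19. These grow by -3 each step.
step 8: -72 − 22 → -94
step 9: -94 − 25 → -119

-119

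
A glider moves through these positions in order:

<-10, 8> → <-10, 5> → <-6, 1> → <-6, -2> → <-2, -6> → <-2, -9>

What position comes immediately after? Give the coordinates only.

The moves between consecutive positions are <+0, -3>, <+4, -4>, <+0, -3>, <+4, -4>, <+0, -3>; they repeat the 2-cycle [<+0, -3>, <+4, -4>].
step 6: apply <+4, -4> → <2, -13>

<2, -13>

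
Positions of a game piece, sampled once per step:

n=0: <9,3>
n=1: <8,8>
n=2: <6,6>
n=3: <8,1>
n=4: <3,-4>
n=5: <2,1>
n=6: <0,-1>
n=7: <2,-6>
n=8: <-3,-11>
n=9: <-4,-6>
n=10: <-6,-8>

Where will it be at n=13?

<-10,-13>

The moves between consecutive positions are <-1,+5>, <-2,-2>, <+2,-5>, <-5,-5>, <-1,+5>, <-2,-2>, <+2,-5>, <-5,-5>, <-1,+5>, <-2,-2>; they repeat the 4-cycle [<-1,+5>, <-2,-2>, <+2,-5>, <-5,-5>].
step 11: apply <+2,-5> → <-4,-13>
step 12: apply <-5,-5> → <-9,-18>
step 13: apply <-1,+5> → <-10,-13>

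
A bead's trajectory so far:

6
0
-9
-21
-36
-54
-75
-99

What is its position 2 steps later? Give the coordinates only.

Successive displacements: -6, -9, -12, -15, -18, -21, -24 — each changes by -3.
step 8: -99 − 27 → -126
step 9: -126 − 30 → -156

-156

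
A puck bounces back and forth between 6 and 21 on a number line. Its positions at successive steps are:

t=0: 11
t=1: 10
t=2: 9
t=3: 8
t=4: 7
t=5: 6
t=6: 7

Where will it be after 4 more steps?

The value travels 1 per step and bounces off the walls at 6 and 21.
  step 7: 7 → 8
  step 8: 8 → 9
  step 9: 9 → 10
  step 10: 10 → 11

11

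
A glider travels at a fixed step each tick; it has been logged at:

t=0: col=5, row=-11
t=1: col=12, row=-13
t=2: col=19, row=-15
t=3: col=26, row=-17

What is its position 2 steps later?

Each step adds (+7, -2) to the position.
step 4: col=26, row=-17 + (+7, -2) → col=33, row=-19
step 5: col=33, row=-19 + (+7, -2) → col=40, row=-21

col=40, row=-21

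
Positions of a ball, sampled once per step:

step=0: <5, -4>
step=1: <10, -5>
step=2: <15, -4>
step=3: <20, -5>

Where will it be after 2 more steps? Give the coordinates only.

<30, -5>

First: linear, +5 per step → 30 at step 5.
Second: cycles through -4, -5 every 2 steps. Step 5 lands at position 1 of the cycle → -5.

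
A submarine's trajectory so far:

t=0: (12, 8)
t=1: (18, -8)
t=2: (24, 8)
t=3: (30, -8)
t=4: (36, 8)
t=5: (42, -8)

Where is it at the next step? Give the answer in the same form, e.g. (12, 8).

First: linear, +6 per step → 48 at step 6.
Second: cycles through 8, -8 every 2 steps. Step 6 lands at position 0 of the cycle → 8.

(48, 8)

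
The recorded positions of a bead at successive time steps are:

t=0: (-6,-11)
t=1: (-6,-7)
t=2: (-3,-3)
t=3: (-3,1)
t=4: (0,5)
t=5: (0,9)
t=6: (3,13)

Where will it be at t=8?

(6,21)

Differencing gives (+0,+4), (+3,+4), (+0,+4), (+3,+4), (+0,+4), (+3,+4). This is the pattern (+0,+4), (+3,+4) repeated.
step 7: apply (+0,+4) → (3,17)
step 8: apply (+3,+4) → (6,21)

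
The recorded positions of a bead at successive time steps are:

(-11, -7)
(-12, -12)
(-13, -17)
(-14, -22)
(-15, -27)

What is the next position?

The position changes by (-1, -5) every step.
step 5: (-15, -27) + (-1, -5) → (-16, -32)

(-16, -32)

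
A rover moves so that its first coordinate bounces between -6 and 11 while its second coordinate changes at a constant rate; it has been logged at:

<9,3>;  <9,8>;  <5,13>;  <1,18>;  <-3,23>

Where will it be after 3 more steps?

<3,38>

The first coordinate travels 4 per step and bounces off the walls at -6 and 11.
  step 5: -3 → -5
  step 6: -5 → -1
  step 7: -1 → 3
The second coordinate changes by +5 each step: at step 7 it is 38.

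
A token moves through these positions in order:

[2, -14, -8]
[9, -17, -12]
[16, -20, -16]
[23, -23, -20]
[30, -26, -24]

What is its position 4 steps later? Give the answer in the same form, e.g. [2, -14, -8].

[58, -38, -40]

The position changes by [+7, -3, -4] every step.
step 5: [30, -26, -24] + [+7, -3, -4] → [37, -29, -28]
step 6: [37, -29, -28] + [+7, -3, -4] → [44, -32, -32]
step 7: [44, -32, -32] + [+7, -3, -4] → [51, -35, -36]
step 8: [51, -35, -36] + [+7, -3, -4] → [58, -38, -40]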